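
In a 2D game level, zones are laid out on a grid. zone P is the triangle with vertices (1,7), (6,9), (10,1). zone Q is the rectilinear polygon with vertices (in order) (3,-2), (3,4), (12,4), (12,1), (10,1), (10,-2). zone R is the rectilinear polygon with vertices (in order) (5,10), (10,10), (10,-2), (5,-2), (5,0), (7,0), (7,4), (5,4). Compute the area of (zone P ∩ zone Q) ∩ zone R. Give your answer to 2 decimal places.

|zone P ∩ zone Q| = 4.5.
|(zone P ∩ zone Q) ∩ zone R| = 3.75.

3.75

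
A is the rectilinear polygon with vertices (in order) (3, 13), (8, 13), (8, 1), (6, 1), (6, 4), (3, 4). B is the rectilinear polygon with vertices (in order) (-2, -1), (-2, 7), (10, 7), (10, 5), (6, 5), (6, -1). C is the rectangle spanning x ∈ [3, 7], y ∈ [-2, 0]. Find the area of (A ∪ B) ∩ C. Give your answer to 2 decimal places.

3.00

The region (A ∪ B) ∩ C is the polygon with vertices (6,-1), (3,-1), (3,0), (6,0).
By the shoelace formula its area is 3.00.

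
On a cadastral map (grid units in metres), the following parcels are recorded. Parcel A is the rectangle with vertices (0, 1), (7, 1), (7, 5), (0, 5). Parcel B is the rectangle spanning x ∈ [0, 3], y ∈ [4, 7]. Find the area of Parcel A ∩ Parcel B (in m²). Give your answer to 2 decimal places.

3.00

|Parcel A∩Parcel B|: x∈[0,3], y∈[4,5] → 3·1 = 3.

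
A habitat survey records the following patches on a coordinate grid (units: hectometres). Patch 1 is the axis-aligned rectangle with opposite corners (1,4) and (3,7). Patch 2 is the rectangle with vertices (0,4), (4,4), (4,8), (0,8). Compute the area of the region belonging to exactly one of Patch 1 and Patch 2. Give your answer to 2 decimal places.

|Patch 1∩Patch 2|: x∈[1,3], y∈[4,7] → 2·3 = 6.
|Patch 1 △ Patch 2| = |Patch 1| + |Patch 2| − 2·|Patch 1∩Patch 2| = 6 + 16 − 12 = 10.00.

10.00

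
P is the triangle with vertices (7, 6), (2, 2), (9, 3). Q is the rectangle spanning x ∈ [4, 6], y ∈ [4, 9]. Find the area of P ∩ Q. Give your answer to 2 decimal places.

0.90

The intersection is the polygon with vertices (6,5.2), (6,4), (4.5,4).
By the shoelace formula its area is 0.90.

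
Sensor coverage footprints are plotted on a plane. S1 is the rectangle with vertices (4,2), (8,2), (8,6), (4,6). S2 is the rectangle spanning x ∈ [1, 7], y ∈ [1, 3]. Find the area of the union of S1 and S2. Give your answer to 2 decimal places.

25.00

By inclusion–exclusion:
Individual areas: |S1| = 16, |S2| = 12.
|S1∩S2|: x∈[4,7], y∈[2,3] → 3·1 = 3.
|S1 ∪ S2| = 28 − 3 = 25.00.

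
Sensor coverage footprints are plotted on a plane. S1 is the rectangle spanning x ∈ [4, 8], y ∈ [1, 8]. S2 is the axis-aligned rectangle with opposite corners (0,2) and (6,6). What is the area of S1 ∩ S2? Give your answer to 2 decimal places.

8.00

|S1∩S2|: x∈[4,6], y∈[2,6] → 2·4 = 8.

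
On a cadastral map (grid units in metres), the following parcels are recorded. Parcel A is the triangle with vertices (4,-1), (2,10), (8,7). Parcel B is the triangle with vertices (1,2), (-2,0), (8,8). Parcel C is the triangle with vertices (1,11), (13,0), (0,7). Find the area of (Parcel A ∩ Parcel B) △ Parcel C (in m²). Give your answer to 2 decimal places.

|Parcel A ∩ Parcel B| = 0.6694.
|(Parcel A ∩ Parcel B) ∩ Parcel C| = 0.3214.
|(Parcel A ∩ Parcel B) △ Parcel C| = 0.6694 + 29.5 − 0.6427 = 29.53.

29.53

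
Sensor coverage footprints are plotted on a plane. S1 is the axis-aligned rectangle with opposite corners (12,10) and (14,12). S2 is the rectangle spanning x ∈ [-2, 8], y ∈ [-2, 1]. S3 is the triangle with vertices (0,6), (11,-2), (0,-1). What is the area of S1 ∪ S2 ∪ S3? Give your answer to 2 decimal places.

By inclusion–exclusion:
Individual areas: |S1| = 4, |S2| = 30, |S3| = 38.5.
|S1∩S2| = 0 (no overlap).
|S1∩S3| = 0.
|S2∩S3| = 18.4489.
|S1∩S2∩S3| = 0.
|S1 ∪ S2 ∪ S3| = 72.5 − 18.4489 + 0 = 54.05.

54.05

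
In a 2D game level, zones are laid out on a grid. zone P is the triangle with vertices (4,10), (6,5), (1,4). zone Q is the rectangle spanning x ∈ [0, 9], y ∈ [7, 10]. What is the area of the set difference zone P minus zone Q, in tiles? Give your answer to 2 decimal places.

9.45

|zone P| = 13.5, |zone P∩zone Q| = 4.05.
|zone P ∖ zone Q| = |zone P| − |zone P∩zone Q| = 13.5 − 4.05 = 9.45.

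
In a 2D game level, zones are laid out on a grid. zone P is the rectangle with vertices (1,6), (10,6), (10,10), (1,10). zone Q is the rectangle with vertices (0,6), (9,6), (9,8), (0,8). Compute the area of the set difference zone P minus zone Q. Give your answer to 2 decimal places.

|zone P∩zone Q|: x∈[1,9], y∈[6,8] → 8·2 = 16.
|zone P| = 36.
|zone P ∖ zone Q| = |zone P| − |zone P∩zone Q| = 36 − 16 = 20.00.

20.00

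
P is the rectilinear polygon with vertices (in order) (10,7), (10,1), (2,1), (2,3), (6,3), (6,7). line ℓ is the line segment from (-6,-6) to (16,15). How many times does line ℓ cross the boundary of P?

4

The segment meets the boundary at (7.619,7), (6,5.455), (3.429,3), (2,1.636).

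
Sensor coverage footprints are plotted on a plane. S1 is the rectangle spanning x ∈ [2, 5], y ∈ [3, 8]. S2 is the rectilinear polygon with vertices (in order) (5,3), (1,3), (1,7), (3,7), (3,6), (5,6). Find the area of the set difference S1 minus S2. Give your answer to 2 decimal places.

|S1| = 15, |S1∩S2| = 10.
|S1 ∖ S2| = |S1| − |S1∩S2| = 15 − 10 = 5.00.

5.00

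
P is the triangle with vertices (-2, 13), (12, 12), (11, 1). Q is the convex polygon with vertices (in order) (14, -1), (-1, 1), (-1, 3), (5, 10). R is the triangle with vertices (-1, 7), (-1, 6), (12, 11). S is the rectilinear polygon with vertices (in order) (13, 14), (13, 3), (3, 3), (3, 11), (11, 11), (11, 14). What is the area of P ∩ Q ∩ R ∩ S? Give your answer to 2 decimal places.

1.35

The intersection is the polygon with vertices (3.657,8.433), (5.754,9.078), (6.053,8.713), (3.647,7.787), (3.344,8.068).
By the shoelace formula its area is 1.35.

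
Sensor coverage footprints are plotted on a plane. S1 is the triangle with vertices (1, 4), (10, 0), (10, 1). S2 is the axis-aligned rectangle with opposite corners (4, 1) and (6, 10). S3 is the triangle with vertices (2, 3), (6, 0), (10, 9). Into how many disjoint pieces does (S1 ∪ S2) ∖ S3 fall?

(S1 ∪ S2) ∖ S3 splits into 4 disjoint pieces (area 0.1315, area 9.5, area 2.6438, area 0.1667).

4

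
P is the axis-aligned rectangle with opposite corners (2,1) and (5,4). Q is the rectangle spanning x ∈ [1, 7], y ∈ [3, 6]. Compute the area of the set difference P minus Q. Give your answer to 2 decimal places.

|P∩Q|: x∈[2,5], y∈[3,4] → 3·1 = 3.
|P| = 9.
|P ∖ Q| = |P| − |P∩Q| = 9 − 3 = 6.00.

6.00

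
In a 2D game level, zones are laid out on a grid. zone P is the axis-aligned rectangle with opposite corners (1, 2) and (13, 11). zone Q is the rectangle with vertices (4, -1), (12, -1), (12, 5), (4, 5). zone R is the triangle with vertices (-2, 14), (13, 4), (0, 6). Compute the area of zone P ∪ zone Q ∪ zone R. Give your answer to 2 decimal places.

By inclusion–exclusion:
Individual areas: |zone P| = 108, |zone Q| = 48, |zone R| = 50.
|zone P∩zone Q|: x∈[4,12], y∈[2,5] → 8·3 = 24.
|zone P∩zone R| = 36.1731.
|zone Q∩zone R| = 2.2436.
|zone P∩zone Q∩zone R| = 2.2436.
|zone P ∪ zone Q ∪ zone R| = 206 − 62.4167 + 2.2436 = 145.83.

145.83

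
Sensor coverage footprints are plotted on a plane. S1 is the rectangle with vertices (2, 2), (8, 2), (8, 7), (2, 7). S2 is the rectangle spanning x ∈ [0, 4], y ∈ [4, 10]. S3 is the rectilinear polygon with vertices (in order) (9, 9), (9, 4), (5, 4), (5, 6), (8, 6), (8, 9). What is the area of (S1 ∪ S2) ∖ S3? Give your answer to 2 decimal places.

|S1 ∪ S2| = 48.
|(S1 ∪ S2) ∩ S3| = 6.
|(S1 ∪ S2) ∖ S3| = 48 − 6 = 42.00.

42.00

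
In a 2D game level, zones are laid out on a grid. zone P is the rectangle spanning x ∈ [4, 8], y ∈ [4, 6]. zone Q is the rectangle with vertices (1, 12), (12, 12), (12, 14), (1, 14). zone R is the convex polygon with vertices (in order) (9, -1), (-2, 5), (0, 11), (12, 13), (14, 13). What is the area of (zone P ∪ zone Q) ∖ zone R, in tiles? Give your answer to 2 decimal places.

|zone P ∪ zone Q| = 30.
|(zone P ∪ zone Q) ∩ zone R| = 11.
|(zone P ∪ zone Q) ∖ zone R| = 30 − 11 = 19.00.

19.00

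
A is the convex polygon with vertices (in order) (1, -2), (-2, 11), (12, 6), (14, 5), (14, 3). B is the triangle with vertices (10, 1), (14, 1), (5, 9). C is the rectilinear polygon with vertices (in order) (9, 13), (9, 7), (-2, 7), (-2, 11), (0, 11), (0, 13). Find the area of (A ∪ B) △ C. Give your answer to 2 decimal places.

134.18

|A ∪ B| = 113.5408.
|(A ∪ B) ∩ C| = 20.6812.
|(A ∪ B) △ C| = 113.5408 + 62 − 41.3624 = 134.18.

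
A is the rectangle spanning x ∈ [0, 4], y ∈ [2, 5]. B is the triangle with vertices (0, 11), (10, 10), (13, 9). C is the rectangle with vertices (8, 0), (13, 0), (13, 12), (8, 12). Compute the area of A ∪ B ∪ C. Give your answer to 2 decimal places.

By inclusion–exclusion:
Individual areas: |A| = 12, |B| = 3.5, |C| = 60.
|A∩B| = 0.
|A∩C| = 0 (no overlap).
|B∩C| = 1.7769.
|A∩B∩C| = 0.
|A ∪ B ∪ C| = 75.5 − 1.7769 + 0 = 73.72.

73.72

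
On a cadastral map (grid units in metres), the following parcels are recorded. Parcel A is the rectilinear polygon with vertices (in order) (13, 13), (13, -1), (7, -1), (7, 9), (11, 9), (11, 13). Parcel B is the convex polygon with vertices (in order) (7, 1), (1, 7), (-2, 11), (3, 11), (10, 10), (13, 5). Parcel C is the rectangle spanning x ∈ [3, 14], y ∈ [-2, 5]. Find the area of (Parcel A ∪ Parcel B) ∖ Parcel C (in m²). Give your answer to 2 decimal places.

|Parcel A ∪ Parcel B| = 118.8.
|(Parcel A ∪ Parcel B) ∩ Parcel C| = 44.
|(Parcel A ∪ Parcel B) ∖ Parcel C| = 118.8 − 44 = 74.80.

74.80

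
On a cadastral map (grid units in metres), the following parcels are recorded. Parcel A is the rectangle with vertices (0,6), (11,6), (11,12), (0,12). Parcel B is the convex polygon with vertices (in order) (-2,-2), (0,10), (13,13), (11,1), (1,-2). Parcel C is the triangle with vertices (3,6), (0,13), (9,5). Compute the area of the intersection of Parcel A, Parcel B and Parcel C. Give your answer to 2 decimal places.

The intersection is the polygon with vertices (3,6), (1.17,10.27), (2.679,10.618), (7.875,6).
By the shoelace formula its area is 14.80.

14.80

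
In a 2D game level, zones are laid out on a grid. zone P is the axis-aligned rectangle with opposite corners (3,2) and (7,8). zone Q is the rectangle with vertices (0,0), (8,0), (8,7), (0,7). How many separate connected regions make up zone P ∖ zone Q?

1

zone P ∖ zone Q is a single connected region.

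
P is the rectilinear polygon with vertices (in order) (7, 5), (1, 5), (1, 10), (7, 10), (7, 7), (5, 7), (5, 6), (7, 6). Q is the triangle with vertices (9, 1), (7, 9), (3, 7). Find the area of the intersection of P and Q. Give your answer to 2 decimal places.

The intersection is the polygon with vertices (5,5), (3,7), (7,9), (7,7), (5,7), (5,6), (7,6), (7,5).
By the shoelace formula its area is 8.00.

8.00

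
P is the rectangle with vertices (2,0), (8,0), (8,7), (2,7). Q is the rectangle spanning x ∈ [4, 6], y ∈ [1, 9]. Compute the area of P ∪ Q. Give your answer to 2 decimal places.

46.00

By inclusion–exclusion:
Individual areas: |P| = 42, |Q| = 16.
|P∩Q|: x∈[4,6], y∈[1,7] → 2·6 = 12.
|P ∪ Q| = 58 − 12 = 46.00.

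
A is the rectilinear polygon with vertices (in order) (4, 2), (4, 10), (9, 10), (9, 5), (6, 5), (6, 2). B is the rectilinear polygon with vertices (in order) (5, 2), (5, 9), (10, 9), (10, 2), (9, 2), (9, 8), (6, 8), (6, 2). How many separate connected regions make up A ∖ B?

2

A ∖ B splits into 2 disjoint pieces (area 12, area 9).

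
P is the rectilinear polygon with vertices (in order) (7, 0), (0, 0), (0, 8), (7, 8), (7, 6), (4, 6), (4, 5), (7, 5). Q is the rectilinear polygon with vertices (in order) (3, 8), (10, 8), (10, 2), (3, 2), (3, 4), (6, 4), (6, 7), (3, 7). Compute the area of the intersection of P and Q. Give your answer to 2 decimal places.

14.00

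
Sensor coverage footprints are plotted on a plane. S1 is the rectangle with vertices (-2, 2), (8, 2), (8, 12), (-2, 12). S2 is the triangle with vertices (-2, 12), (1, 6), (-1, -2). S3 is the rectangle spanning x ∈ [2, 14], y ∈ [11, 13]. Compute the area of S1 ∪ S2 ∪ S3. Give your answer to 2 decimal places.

120.57

By inclusion–exclusion:
Individual areas: |S1| = 100, |S2| = 18, |S3| = 24.
|S1∩S2| = 15.4286.
|S1∩S3|: x∈[2,8], y∈[11,12] → 6·1 = 6.
|S2∩S3| = 0.
|S1∩S2∩S3| = 0.
|S1 ∪ S2 ∪ S3| = 142 − 21.4286 + 0 = 120.57.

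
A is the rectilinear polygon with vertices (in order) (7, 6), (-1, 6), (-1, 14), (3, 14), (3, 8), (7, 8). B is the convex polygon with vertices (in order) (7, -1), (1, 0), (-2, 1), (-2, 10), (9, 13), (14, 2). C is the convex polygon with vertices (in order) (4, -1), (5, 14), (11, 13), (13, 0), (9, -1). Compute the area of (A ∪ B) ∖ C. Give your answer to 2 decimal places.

85.49

|A ∪ B| = 174.7273.
|(A ∪ B) ∩ C| = 89.2407.
|(A ∪ B) ∖ C| = 174.7273 − 89.2407 = 85.49.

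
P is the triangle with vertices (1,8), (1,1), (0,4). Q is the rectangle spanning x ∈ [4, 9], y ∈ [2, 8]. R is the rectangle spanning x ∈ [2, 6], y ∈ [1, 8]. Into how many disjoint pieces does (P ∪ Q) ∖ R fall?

2

(P ∪ Q) ∖ R splits into 2 disjoint pieces (area 3.5, area 18).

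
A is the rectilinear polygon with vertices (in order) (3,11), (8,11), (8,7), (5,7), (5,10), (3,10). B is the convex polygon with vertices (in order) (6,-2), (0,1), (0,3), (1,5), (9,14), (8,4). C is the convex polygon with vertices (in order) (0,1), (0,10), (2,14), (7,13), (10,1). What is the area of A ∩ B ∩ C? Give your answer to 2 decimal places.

The intersection is the polygon with vertices (8,7), (5,7), (5,9.5), (6.333,11), (7.5,11), (8,9).
By the shoelace formula its area is 10.50.

10.50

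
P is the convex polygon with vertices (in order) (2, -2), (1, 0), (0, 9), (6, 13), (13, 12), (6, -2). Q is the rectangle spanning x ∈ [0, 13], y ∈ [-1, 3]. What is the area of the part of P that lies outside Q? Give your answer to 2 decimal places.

96.75

|P| = 123, |P∩Q| = 26.25.
|P ∖ Q| = |P| − |P∩Q| = 123 − 26.25 = 96.75.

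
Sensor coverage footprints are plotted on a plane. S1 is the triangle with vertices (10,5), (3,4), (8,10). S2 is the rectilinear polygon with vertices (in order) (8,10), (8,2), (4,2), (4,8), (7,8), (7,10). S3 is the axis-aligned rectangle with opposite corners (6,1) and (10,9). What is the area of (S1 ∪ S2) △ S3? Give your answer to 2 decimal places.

27.38

|S1 ∪ S2| = 32.081.
|(S1 ∪ S2) ∩ S3| = 18.3524.
|(S1 ∪ S2) △ S3| = 32.081 + 32 − 36.7048 = 27.38.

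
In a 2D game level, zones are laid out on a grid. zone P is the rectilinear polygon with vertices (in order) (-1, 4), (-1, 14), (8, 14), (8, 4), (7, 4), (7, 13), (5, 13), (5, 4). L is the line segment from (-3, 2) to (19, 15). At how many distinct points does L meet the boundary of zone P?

The segment meets the boundary at (7,7.909), (5,6.727), (0.385,4), (8,8.5).

4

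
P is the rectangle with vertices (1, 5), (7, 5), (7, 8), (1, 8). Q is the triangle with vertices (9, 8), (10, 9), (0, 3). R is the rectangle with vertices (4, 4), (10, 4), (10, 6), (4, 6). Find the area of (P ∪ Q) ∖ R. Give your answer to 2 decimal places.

16.18

|P ∪ Q| = 19.1778.
|(P ∪ Q) ∩ R| = 3.
|(P ∪ Q) ∖ R| = 19.1778 − 3 = 16.18.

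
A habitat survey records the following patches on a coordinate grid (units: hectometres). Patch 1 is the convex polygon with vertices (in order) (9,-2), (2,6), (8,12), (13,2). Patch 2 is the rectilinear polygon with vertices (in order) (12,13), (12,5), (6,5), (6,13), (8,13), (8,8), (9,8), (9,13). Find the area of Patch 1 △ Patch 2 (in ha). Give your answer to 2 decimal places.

75.50

|Patch 1| = 75, |Patch 2| = 43, |Patch 1∩Patch 2| = 21.25.
|Patch 1 △ Patch 2| = |Patch 1| + |Patch 2| − 2·|Patch 1∩Patch 2| = 75 + 43 − 42.5 = 75.50.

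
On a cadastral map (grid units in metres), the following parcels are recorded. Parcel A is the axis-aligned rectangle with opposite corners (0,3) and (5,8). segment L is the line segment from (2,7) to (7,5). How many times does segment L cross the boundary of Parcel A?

1

The segment meets the boundary at (5,5.8).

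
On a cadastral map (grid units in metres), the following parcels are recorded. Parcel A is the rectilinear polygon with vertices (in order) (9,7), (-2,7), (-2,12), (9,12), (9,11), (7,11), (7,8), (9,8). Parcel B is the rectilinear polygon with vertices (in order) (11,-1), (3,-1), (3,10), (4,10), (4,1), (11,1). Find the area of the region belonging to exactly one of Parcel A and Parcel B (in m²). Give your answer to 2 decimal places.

|Parcel A| = 49, |Parcel B| = 25, |Parcel A∩Parcel B| = 3.
|Parcel A △ Parcel B| = |Parcel A| + |Parcel B| − 2·|Parcel A∩Parcel B| = 49 + 25 − 6 = 68.00.

68.00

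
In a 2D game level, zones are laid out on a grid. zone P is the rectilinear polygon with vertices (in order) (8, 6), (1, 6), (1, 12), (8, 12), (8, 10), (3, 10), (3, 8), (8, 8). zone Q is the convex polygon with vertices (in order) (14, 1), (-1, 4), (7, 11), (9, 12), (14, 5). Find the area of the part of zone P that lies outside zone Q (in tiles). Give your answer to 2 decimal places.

|zone P| = 32, |zone P∩zone Q| = 12.9643.
|zone P ∖ zone Q| = |zone P| − |zone P∩zone Q| = 32 − 12.9643 = 19.04.

19.04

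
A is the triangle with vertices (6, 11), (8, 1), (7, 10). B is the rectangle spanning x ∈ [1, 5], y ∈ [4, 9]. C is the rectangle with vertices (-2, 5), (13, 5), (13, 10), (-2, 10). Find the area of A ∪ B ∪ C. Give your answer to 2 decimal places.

80.11

By inclusion–exclusion:
Individual areas: |A| = 4, |B| = 20, |C| = 75.
|A∩B| = 0.
|A∩C| = 2.8889.
|B∩C|: x∈[1,5], y∈[5,9] → 4·4 = 16.
|A∩B∩C| = 0.
|A ∪ B ∪ C| = 99 − 18.8889 + 0 = 80.11.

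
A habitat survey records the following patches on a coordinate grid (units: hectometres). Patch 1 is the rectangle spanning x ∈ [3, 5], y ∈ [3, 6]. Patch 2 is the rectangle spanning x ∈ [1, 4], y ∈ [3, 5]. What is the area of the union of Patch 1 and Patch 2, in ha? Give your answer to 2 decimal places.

By inclusion–exclusion:
Individual areas: |Patch 1| = 6, |Patch 2| = 6.
|Patch 1∩Patch 2|: x∈[3,4], y∈[3,5] → 1·2 = 2.
|Patch 1 ∪ Patch 2| = 12 − 2 = 10.00.

10.00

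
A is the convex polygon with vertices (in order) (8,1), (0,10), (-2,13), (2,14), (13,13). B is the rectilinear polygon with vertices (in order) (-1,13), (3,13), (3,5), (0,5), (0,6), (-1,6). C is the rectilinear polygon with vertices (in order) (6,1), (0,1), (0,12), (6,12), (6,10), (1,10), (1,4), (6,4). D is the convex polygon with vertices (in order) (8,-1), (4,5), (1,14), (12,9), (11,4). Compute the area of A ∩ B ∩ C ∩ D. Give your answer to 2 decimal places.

The intersection is the polygon with vertices (2.333,10), (1.667,12), (3,12), (3,10).
By the shoelace formula its area is 2.00.

2.00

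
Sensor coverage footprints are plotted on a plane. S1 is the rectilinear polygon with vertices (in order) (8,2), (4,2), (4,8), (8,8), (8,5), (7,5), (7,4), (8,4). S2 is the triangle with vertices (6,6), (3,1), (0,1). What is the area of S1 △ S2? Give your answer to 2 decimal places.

|S1| = 23, |S2| = 7.5, |S1∩S2| = 1.6667.
|S1 △ S2| = |S1| + |S2| − 2·|S1∩S2| = 23 + 7.5 − 3.3333 = 27.17.

27.17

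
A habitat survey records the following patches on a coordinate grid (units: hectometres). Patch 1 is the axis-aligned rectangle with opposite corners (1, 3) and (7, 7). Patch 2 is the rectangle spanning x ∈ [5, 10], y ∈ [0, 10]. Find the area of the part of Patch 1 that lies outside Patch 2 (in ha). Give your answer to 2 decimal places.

|Patch 1∩Patch 2|: x∈[5,7], y∈[3,7] → 2·4 = 8.
|Patch 1| = 24.
|Patch 1 ∖ Patch 2| = |Patch 1| − |Patch 1∩Patch 2| = 24 − 8 = 16.00.

16.00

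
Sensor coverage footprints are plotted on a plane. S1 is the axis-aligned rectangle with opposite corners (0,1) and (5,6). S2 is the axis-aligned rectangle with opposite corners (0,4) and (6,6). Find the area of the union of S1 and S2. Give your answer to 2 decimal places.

By inclusion–exclusion:
Individual areas: |S1| = 25, |S2| = 12.
|S1∩S2|: x∈[0,5], y∈[4,6] → 5·2 = 10.
|S1 ∪ S2| = 37 − 10 = 27.00.

27.00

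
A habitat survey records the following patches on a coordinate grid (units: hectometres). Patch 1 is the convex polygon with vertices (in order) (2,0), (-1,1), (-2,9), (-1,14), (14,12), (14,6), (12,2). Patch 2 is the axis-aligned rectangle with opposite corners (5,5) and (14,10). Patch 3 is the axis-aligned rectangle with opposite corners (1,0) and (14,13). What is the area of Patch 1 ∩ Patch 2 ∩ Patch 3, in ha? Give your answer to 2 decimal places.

44.75

The intersection is the polygon with vertices (13.5,5), (5,5), (5,10), (14,10), (14,6).
By the shoelace formula its area is 44.75.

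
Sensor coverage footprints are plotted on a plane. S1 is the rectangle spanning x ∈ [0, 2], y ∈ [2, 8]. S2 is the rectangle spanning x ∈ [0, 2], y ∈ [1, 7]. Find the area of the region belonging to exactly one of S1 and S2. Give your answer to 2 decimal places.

|S1∩S2|: x∈[0,2], y∈[2,7] → 2·5 = 10.
|S1 △ S2| = |S1| + |S2| − 2·|S1∩S2| = 12 + 12 − 20 = 4.00.

4.00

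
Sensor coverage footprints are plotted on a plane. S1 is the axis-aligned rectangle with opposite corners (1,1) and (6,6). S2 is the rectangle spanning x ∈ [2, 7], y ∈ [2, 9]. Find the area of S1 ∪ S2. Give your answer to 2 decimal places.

44.00

By inclusion–exclusion:
Individual areas: |S1| = 25, |S2| = 35.
|S1∩S2|: x∈[2,6], y∈[2,6] → 4·4 = 16.
|S1 ∪ S2| = 60 − 16 = 44.00.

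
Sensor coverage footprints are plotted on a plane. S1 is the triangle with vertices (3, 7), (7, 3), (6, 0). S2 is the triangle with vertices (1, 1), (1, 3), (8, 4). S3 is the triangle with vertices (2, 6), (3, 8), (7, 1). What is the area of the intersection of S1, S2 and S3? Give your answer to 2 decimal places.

The intersection is the polygon with vertices (5.2,2.8), (4.5,3.5), (5.491,3.642), (5.82,3.066).
By the shoelace formula its area is 0.62.

0.62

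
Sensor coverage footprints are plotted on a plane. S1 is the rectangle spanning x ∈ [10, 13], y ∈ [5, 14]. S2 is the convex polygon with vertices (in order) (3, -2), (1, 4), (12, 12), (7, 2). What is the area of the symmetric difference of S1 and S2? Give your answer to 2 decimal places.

|S1| = 27, |S2| = 51, |S1∩S2| = 2.5455.
|S1 △ S2| = |S1| + |S2| − 2·|S1∩S2| = 27 + 51 − 5.0909 = 72.91.

72.91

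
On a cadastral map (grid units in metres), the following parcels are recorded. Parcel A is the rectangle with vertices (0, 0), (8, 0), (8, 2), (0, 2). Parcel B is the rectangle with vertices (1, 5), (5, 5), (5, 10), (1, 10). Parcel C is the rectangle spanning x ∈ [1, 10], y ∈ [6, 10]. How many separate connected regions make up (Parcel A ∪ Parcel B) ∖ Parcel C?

2

(Parcel A ∪ Parcel B) ∖ Parcel C splits into 2 disjoint pieces (area 16, area 4).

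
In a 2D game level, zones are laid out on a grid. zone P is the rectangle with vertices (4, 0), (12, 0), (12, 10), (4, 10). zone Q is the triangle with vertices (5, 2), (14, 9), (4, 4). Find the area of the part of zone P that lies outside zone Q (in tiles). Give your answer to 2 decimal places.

68.06

|zone P| = 80, |zone P∩zone Q| = 11.9444.
|zone P ∖ zone Q| = |zone P| − |zone P∩zone Q| = 80 − 11.9444 = 68.06.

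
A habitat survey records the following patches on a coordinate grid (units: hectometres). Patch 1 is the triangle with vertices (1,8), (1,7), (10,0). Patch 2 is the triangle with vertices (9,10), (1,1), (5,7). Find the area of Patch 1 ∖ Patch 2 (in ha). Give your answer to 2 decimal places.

4.15

|Patch 1| = 4.5, |Patch 1∩Patch 2| = 0.3523.
|Patch 1 ∖ Patch 2| = |Patch 1| − |Patch 1∩Patch 2| = 4.5 − 0.3523 = 4.15.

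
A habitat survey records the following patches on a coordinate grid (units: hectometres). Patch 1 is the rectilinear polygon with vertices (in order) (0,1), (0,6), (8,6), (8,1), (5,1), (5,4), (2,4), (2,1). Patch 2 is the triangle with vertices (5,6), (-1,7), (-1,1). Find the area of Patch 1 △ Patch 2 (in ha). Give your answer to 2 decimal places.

28.47

|Patch 1| = 31, |Patch 2| = 18, |Patch 1∩Patch 2| = 10.2667.
|Patch 1 △ Patch 2| = |Patch 1| + |Patch 2| − 2·|Patch 1∩Patch 2| = 31 + 18 − 20.5333 = 28.47.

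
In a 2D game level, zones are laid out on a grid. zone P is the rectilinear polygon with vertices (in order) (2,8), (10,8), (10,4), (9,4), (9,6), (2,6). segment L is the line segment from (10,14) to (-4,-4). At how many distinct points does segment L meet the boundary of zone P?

2

The segment meets the boundary at (3.778,6), (5.333,8).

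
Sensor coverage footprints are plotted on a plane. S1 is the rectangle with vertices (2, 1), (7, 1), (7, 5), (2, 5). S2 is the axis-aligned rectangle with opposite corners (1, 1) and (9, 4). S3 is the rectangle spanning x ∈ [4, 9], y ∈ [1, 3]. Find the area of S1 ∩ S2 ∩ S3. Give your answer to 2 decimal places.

6.00

The intersection is the polygon with vertices (4,1), (4,3), (7,3), (7,1).
By the shoelace formula its area is 6.00.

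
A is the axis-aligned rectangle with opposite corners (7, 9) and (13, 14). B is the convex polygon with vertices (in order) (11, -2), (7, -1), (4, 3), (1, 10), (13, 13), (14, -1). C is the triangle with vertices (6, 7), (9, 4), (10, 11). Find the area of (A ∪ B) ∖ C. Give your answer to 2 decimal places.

130.50

|A ∪ B| = 142.5.
|(A ∪ B) ∩ C| = 12.
|(A ∪ B) ∖ C| = 142.5 − 12 = 130.50.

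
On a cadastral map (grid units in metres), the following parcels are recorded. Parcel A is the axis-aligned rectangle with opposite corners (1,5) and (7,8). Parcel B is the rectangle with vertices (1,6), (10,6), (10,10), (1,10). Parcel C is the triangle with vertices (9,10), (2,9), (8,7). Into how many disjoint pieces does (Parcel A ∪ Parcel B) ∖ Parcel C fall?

1

(Parcel A ∪ Parcel B) ∖ Parcel C is a single connected region.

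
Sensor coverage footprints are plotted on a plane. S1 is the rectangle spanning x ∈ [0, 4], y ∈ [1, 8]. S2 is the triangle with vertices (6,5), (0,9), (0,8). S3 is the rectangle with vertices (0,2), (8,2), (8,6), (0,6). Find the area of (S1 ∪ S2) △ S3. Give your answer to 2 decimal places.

28.58

|S1 ∪ S2| = 29.0833.
|(S1 ∪ S2) ∩ S3| = 16.25.
|(S1 ∪ S2) △ S3| = 29.0833 + 32 − 32.5 = 28.58.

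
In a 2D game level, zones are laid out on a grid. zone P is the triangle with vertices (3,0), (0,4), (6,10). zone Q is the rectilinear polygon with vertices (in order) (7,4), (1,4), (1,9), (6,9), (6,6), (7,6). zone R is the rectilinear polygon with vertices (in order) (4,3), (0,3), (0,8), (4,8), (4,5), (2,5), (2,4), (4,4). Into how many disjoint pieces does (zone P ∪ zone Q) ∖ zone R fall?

(zone P ∪ zone Q) ∖ zone R splits into 2 disjoint pieces (area 17.4167, area 4.725).

2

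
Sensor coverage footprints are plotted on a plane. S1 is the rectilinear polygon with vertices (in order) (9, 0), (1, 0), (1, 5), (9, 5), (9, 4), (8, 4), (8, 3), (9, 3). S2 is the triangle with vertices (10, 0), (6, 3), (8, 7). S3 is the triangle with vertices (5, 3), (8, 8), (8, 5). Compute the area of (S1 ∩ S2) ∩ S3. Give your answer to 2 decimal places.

The region (S1 ∩ S2) ∩ S3 is the polygon with vertices (7,5), (8,5), (6.5,4).
By the shoelace formula its area is 0.50.

0.50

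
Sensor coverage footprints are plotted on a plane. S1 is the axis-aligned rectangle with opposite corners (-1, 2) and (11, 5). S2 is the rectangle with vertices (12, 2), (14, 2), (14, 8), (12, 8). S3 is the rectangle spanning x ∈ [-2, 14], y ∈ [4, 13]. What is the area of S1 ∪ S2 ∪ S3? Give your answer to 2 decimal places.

By inclusion–exclusion:
Individual areas: |S1| = 36, |S2| = 12, |S3| = 144.
|S1∩S2| = 0 (no overlap).
|S1∩S3|: x∈[-1,11], y∈[4,5] → 12·1 = 12.
|S2∩S3|: x∈[12,14], y∈[4,8] → 2·4 = 8.
|S1∩S2∩S3| = 0.
|S1 ∪ S2 ∪ S3| = 192 − 20 + 0 = 172.00.

172.00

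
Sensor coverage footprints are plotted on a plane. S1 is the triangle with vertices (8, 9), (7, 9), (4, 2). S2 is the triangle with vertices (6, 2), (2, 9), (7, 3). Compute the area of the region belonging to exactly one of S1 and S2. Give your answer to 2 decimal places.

|S1| = 3.5, |S2| = 5.5, |S1∩S2| = 0.3421.
|S1 △ S2| = |S1| + |S2| − 2·|S1∩S2| = 3.5 + 5.5 − 0.6842 = 8.32.

8.32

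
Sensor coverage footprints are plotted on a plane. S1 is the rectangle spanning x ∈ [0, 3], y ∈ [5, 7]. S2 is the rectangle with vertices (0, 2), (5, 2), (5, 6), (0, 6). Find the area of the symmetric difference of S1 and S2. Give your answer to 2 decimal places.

20.00

|S1∩S2|: x∈[0,3], y∈[5,6] → 3·1 = 3.
|S1 △ S2| = |S1| + |S2| − 2·|S1∩S2| = 6 + 20 − 6 = 20.00.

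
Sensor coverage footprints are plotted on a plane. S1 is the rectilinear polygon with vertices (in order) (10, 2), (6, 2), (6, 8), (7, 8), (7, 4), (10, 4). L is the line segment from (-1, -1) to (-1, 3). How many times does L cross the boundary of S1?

0

The segment lies entirely outside S1 and never meets its boundary.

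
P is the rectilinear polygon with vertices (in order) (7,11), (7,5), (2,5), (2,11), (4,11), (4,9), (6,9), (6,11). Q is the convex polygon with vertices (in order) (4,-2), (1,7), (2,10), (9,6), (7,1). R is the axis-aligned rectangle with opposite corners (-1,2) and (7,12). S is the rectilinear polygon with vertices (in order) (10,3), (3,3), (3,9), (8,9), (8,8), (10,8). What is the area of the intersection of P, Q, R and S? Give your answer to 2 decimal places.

The intersection is the polygon with vertices (7,7.143), (7,5), (3,5), (3,9), (3.75,9).
By the shoelace formula its area is 12.98.

12.98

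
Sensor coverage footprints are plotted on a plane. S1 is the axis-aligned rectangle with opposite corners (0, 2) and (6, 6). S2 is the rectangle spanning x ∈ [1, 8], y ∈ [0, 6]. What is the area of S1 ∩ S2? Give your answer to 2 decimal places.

20.00

|S1∩S2|: x∈[1,6], y∈[2,6] → 5·4 = 20.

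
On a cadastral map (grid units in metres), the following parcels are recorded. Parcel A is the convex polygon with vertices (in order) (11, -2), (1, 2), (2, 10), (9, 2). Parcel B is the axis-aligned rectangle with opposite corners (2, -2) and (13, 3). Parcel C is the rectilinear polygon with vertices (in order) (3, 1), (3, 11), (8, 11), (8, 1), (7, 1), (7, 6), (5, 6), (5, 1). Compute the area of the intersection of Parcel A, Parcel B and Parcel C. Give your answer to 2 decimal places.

5.95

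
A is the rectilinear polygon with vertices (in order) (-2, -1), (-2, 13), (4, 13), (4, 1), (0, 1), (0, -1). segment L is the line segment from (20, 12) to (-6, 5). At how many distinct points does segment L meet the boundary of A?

The segment meets the boundary at (-2,6.077), (4,7.692).

2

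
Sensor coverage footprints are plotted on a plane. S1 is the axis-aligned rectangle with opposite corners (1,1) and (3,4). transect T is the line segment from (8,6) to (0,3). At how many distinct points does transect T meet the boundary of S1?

The segment meets the boundary at (1,3.375), (2.667,4).

2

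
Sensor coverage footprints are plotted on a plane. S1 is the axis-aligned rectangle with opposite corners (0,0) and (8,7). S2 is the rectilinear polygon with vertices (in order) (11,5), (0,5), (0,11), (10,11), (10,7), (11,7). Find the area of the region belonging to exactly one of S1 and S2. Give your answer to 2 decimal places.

86.00

|S1| = 56, |S2| = 62, |S1∩S2| = 16.
|S1 △ S2| = |S1| + |S2| − 2·|S1∩S2| = 56 + 62 − 32 = 86.00.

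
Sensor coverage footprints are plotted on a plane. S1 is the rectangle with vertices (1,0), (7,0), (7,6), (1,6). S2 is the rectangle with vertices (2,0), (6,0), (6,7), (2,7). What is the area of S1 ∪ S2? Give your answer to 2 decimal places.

40.00

By inclusion–exclusion:
Individual areas: |S1| = 36, |S2| = 28.
|S1∩S2|: x∈[2,6], y∈[0,6] → 4·6 = 24.
|S1 ∪ S2| = 64 − 24 = 40.00.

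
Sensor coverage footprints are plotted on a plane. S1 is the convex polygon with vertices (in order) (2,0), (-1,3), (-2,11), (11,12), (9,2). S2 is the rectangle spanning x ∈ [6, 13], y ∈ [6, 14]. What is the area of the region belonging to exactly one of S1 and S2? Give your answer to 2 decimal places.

|S1| = 117, |S2| = 56, |S1∩S2| = 25.4385.
|S1 △ S2| = |S1| + |S2| − 2·|S1∩S2| = 117 + 56 − 50.8769 = 122.12.

122.12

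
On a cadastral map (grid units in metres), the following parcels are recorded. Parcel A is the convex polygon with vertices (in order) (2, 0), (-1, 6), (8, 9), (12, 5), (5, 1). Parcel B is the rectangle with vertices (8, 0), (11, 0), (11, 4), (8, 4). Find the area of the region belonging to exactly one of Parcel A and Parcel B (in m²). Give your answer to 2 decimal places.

|Parcel A| = 64, |Parcel B| = 12, |Parcel A∩Parcel B| = 1.4464.
|Parcel A △ Parcel B| = |Parcel A| + |Parcel B| − 2·|Parcel A∩Parcel B| = 64 + 12 − 2.8929 = 73.11.

73.11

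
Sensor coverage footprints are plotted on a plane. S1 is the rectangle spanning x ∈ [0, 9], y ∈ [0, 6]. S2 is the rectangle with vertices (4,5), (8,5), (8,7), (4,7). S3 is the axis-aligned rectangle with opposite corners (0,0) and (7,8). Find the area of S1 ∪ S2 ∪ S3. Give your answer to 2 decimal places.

69.00

By inclusion–exclusion:
Individual areas: |S1| = 54, |S2| = 8, |S3| = 56.
|S1∩S2|: x∈[4,8], y∈[5,6] → 4·1 = 4.
|S1∩S3|: x∈[0,7], y∈[0,6] → 7·6 = 42.
|S2∩S3|: x∈[4,7], y∈[5,7] → 3·2 = 6.
|S1∩S2∩S3| = 3.
|S1 ∪ S2 ∪ S3| = 118 − 52 + 3 = 69.00.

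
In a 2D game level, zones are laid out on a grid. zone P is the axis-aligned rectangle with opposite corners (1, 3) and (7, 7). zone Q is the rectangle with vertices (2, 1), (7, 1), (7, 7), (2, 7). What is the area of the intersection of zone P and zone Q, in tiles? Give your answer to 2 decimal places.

20.00

|zone P∩zone Q|: x∈[2,7], y∈[3,7] → 5·4 = 20.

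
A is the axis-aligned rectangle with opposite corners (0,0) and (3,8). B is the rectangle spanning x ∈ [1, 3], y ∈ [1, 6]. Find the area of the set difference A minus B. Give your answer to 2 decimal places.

14.00

|A∩B|: x∈[1,3], y∈[1,6] → 2·5 = 10.
|A| = 24.
|A ∖ B| = |A| − |A∩B| = 24 − 10 = 14.00.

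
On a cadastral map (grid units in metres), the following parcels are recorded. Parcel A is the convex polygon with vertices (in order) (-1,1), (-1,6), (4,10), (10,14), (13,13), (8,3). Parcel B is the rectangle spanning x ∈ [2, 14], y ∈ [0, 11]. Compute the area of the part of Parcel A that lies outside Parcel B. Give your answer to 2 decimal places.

30.85

|Parcel A| = 94.5, |Parcel A∩Parcel B| = 63.65.
|Parcel A ∖ Parcel B| = |Parcel A| − |Parcel A∩Parcel B| = 94.5 − 63.65 = 30.85.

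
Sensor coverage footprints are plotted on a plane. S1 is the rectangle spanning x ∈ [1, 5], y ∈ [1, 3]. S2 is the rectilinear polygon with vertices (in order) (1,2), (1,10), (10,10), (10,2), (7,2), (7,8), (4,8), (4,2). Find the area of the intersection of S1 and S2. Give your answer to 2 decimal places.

The intersection is the polygon with vertices (4,3), (4,2), (1,2), (1,3).
By the shoelace formula its area is 3.00.

3.00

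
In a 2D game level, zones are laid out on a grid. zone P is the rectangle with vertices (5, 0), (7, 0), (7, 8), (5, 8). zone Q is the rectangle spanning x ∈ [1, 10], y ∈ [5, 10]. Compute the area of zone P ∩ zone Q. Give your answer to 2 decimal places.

6.00

|zone P∩zone Q|: x∈[5,7], y∈[5,8] → 2·3 = 6.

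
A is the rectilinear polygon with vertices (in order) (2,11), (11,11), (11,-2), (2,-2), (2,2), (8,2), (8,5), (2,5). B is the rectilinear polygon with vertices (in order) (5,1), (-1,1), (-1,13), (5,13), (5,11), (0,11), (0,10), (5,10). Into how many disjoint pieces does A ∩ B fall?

A ∩ B splits into 2 disjoint pieces (area 3, area 15).

2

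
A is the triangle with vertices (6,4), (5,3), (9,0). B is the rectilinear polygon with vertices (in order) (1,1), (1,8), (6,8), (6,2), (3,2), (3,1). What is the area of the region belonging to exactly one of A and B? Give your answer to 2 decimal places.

|A| = 3.5, |B| = 32, |A∩B| = 0.875.
|A △ B| = |A| + |B| − 2·|A∩B| = 3.5 + 32 − 1.75 = 33.75.

33.75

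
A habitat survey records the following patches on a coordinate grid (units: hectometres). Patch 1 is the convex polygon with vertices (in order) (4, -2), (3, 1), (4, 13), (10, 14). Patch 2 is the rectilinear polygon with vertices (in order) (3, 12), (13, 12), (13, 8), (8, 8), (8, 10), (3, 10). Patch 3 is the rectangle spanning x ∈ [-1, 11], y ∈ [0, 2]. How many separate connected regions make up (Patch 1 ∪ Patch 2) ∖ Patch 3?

(Patch 1 ∪ Patch 2) ∖ Patch 3 splits into 2 disjoint pieces (area 66.625, area 1.4167).

2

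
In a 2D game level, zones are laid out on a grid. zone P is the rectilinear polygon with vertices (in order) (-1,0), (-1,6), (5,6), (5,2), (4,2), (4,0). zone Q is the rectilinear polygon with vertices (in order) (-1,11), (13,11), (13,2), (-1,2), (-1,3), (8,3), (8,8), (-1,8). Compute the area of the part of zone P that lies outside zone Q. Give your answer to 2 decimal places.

28.00

|zone P| = 34, |zone P∩zone Q| = 6.
|zone P ∖ zone Q| = |zone P| − |zone P∩zone Q| = 34 − 6 = 28.00.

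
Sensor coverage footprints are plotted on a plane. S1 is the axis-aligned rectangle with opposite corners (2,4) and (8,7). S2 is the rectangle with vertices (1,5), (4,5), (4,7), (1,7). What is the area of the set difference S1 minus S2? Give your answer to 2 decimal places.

14.00

|S1∩S2|: x∈[2,4], y∈[5,7] → 2·2 = 4.
|S1| = 18.
|S1 ∖ S2| = |S1| − |S1∩S2| = 18 − 4 = 14.00.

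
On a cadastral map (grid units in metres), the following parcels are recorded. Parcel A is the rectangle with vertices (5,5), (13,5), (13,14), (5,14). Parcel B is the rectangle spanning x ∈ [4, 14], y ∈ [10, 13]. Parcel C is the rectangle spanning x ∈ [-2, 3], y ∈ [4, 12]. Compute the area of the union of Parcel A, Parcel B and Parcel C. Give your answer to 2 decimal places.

118.00

By inclusion–exclusion:
Individual areas: |Parcel A| = 72, |Parcel B| = 30, |Parcel C| = 40.
|Parcel A∩Parcel B|: x∈[5,13], y∈[10,13] → 8·3 = 24.
|Parcel A∩Parcel C| = 0 (no overlap).
|Parcel B∩Parcel C| = 0 (no overlap).
|Parcel A∩Parcel B∩Parcel C| = 0.
|Parcel A ∪ Parcel B ∪ Parcel C| = 142 − 24 + 0 = 118.00.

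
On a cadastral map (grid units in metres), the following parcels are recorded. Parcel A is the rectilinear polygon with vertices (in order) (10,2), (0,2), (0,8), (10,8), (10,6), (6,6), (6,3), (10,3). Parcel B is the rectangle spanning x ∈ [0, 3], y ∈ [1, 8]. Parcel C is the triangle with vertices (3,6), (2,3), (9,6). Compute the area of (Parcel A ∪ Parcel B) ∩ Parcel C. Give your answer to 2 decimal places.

7.07

|Parcel A ∪ Parcel B| = 51.
|(Parcel A ∪ Parcel B) ∩ Parcel C| = 7.07.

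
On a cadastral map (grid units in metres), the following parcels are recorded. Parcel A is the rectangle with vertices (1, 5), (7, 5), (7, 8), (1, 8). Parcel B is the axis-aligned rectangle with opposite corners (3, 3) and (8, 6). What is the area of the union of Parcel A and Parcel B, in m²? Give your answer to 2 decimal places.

By inclusion–exclusion:
Individual areas: |Parcel A| = 18, |Parcel B| = 15.
|Parcel A∩Parcel B|: x∈[3,7], y∈[5,6] → 4·1 = 4.
|Parcel A ∪ Parcel B| = 33 − 4 = 29.00.

29.00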